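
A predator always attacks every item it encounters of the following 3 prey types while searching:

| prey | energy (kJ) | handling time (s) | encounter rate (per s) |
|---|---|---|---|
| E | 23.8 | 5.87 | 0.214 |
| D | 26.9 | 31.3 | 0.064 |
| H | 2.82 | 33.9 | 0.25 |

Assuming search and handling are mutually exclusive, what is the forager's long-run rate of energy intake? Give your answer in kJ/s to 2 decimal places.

Energy encountered per unit search time: 0.214×23.8 + 0.064×26.9 + 0.25×2.82 = 7.52 kJ/s.
Handling time per unit search time: 0.214×5.87 + 0.064×31.3 + 0.25×33.9 = 11.73.
Rate = 7.52/(1 + 11.73) = 0.5905 kJ/s.

0.59 kJ/s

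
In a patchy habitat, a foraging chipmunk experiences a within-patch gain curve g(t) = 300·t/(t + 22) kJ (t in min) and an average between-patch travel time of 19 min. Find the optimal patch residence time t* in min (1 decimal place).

Maximise g(t)/(T+t): set derivative to zero → g'(t)(T+t) = g(t).
g'(t) = 300·22/(t + 22)². Setting 300·22/(t+22)² = 300t/[(t+22)(19+t)] gives 22(19+t) = t(t+22), so t² = 22×19 = 418.
t* = √418 = 20.45 min.

20.4 min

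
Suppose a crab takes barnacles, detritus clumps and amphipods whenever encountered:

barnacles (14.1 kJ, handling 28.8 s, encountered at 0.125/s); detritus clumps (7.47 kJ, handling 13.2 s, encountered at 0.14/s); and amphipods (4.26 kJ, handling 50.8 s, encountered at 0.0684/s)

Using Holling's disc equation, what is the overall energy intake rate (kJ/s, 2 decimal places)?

R = Σλ_iE_i / (1 + Σλ_ih_i)
Numerator: 0.125×14.1 + 0.14×7.47 + 0.0684×4.26 = 3.1
Denominator: 1 + 0.125×28.8 + 0.14×13.2 + 0.0684×50.8 = 9.923
R = 3.1/9.923 = 0.3124 kJ/s

0.31 kJ/s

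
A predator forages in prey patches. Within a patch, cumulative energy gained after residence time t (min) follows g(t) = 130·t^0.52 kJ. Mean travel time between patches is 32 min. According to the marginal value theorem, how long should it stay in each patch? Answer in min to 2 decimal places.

34.67 min

By the marginal value theorem, leave when the instantaneous gain rate g'(t) equals the habitat-wide average g(t)/(T + t).
g'(t) = 0.52·130·t^-0.48. Setting 0.52·130·t^-0.48 = 130·t^0.52/(32+t) gives 0.52(32+t) = t, so 0.48·t = 0.52×32.
t* = 0.52×32/0.48 = 34.67 min.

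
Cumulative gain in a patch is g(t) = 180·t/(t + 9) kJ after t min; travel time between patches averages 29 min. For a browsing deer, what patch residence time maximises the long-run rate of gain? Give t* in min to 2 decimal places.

By the marginal value theorem, leave when the instantaneous gain rate g'(t) equals the habitat-wide average g(t)/(T + t).
g'(t) = 180·9/(t + 9)². Setting 180·9/(t+9)² = 180t/[(t+9)(29+t)] gives 9(29+t) = t(t+9), so t² = 9×29 = 261.
t* = √261 = 16.16 min.

16.16 min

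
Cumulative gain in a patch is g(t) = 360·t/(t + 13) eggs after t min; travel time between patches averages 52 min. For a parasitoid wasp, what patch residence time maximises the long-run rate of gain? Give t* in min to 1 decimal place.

Optimal t* satisfies g'(t*) = g(t*)/(T + t*).
g'(t) = 360·13/(t + 13)². Setting 360·13/(t+13)² = 360t/[(t+13)(52+t)] gives 13(52+t) = t(t+13), so t² = 13×52 = 676.
t* = √676 = 26 min.

26.0 min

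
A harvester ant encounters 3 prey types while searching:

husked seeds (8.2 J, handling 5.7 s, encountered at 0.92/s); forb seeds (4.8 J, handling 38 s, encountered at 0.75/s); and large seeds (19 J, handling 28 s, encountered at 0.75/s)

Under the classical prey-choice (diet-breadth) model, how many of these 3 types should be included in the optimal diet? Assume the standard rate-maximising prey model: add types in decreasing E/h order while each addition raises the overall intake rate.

E/h in descending order: husked seeds 1.44, large seeds 0.679, forb seeds 0.126 J/s. The optimal diet is the largest prefix of this list for which every included type satisfies E_i/h_i > R on the types above it.
Rate on top 1: 1.208. large seeds: 0.679 < 1.208 → exclude; stop.
Optimal diet: husked seeds — 1 of 3 types.

1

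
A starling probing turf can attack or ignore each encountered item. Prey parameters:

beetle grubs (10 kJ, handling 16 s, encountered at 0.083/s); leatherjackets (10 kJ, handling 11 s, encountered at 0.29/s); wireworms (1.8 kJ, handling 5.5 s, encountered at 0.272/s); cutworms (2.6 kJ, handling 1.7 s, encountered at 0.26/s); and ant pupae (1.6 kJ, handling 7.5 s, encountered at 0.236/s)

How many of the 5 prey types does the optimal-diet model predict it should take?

E/h in descending order: cutworms 1.53, leatherjackets 0.909, beetle grubs 0.625, wireworms 0.327, ant pupae 0.213 kJ/s. The optimal diet is the largest prefix of this list for which every included type satisfies E_i/h_i > R on the types above it.
Rate on top 1: 0.4688. leatherjackets: 0.909 > 0.4688 → include.
Rate on top 2: 0.772. beetle grubs: 0.625 < 0.772 → exclude; stop.
Optimal diet: cutworms, leatherjackets — 2 of 5 types.

2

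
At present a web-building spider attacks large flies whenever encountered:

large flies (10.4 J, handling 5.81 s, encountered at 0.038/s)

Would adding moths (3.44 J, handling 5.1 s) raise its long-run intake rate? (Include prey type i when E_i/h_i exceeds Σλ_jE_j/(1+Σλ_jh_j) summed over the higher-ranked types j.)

On large flies alone, R = ΣλE/(1+Σλh) = 0.3952/1.221 = 0.3237 J/s.
moths: E/h = 3.44/5.1 = 0.6745 J/s.
Since 0.6745 > R, including moths increases the long-run rate.

Yes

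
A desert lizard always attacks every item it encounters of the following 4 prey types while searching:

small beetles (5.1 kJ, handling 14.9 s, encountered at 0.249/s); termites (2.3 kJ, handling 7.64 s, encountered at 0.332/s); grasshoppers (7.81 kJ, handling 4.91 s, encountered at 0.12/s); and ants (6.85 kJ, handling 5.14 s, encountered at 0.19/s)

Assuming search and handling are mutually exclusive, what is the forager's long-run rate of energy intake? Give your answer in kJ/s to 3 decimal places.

R = (0.249×5.1 + 0.332×2.3 + 0.12×7.81 + 0.19×6.85) / (1 + 0.249×14.9 + 0.332×7.64 + 0.12×4.91 + 0.19×5.14) = 4.272/8.812 = 0.4848 kJ/s.

0.485 kJ/s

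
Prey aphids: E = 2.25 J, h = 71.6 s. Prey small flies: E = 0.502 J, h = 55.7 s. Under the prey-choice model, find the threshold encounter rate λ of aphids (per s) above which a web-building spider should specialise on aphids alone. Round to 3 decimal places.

At the threshold, the rate on aphids alone equals the profitability of small flies: λ·2.25/(1 + λ·71.6) = 0.502/55.7 = 0.009013.
Rearranging, λ(2.25 − 0.009013×71.6) = 0.009013, so λ = 0.009013/1.605 = 0.005616 per s.

0.006 per s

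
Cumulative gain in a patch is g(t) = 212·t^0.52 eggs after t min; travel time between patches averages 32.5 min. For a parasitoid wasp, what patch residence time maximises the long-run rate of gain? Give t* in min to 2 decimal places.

35.21 min

Maximise g(t)/(T+t): set derivative to zero → g'(t)(T+t) = g(t).
g'(t) = 0.52·212·t^-0.48. Setting 0.52·212·t^-0.48 = 212·t^0.52/(32.5+t) gives 0.52(32.5+t) = t, so 0.48·t = 0.52×32.5.
t* = 0.52×32.5/0.48 = 35.21 min.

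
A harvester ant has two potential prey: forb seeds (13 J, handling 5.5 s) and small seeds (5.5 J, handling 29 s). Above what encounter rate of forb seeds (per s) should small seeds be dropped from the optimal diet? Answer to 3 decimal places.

Drop small seeds once their profitability E₂/h₂ falls below the rate achievable on forb seeds alone: E₂/h₂ = λE₁/(1 + λh₁).
Solve for λ: λE₁h₂ = E₂(1 + λh₁) → λ(E₁h₂ − E₂h₁) = E₂ → λ = E₂/(E₁h₂ − E₂h₁).
λ = 5.5/(13×29 − 5.5×5.5) = 5.5/346.8 = 0.01586 per s.

0.016 per s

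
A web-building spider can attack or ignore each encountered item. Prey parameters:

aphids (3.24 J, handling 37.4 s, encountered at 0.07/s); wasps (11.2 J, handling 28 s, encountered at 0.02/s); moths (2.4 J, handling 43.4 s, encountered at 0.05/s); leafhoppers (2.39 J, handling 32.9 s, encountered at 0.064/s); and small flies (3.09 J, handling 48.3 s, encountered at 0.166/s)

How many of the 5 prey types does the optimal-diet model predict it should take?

1

Rank by E/h (J/s): wasps 0.4, aphids 0.0866, leafhoppers 0.0726, small flies 0.064, moths 0.0553. Include each in turn until the next type's E/h falls below the running intake rate.
Rate on top 1: 0.1436. aphids: 0.0866 < 0.1436 → exclude; stop.
Optimal diet: wasps — 1 of 5 types.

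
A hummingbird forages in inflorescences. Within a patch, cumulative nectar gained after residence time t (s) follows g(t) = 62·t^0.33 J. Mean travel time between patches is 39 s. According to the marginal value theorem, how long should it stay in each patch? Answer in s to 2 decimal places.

Maximise g(t)/(T+t): set derivative to zero → g'(t)(T+t) = g(t).
g'(t) = 0.33·62·t^-0.67. Setting 0.33·62·t^-0.67 = 62·t^0.33/(39+t) gives 0.33(39+t) = t, so 0.67·t = 0.33×39.
t* = 0.33×39/0.67 = 19.21 s.

19.21 s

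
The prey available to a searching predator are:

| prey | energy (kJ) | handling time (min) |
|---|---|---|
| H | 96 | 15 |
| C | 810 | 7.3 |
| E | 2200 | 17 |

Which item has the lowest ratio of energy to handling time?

In descending order of E/h:
E: 2200/17 = 129 kJ/min
C: 810/7.3 = 111 kJ/min
H: 96/15 = 6.4 kJ/min

H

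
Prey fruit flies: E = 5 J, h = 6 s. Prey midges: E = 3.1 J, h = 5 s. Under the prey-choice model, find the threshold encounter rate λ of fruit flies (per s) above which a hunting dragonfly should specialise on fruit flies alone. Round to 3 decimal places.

0.484 per s

Drop midges once their profitability E₂/h₂ falls below the rate achievable on fruit flies alone: E₂/h₂ = λE₁/(1 + λh₁).
Solve for λ: λE₁h₂ = E₂(1 + λh₁) → λ(E₁h₂ − E₂h₁) = E₂ → λ = E₂/(E₁h₂ − E₂h₁).
λ = 3.1/(5×5 − 3.1×6) = 3.1/6.4 = 0.4844 per s.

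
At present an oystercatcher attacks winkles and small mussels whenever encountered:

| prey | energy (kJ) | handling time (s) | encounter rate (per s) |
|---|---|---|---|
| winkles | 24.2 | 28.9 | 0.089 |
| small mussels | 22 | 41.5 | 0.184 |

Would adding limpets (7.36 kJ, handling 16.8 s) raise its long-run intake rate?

No

Current rate: (0.089×24.2 + 0.184×22)/(1 + 0.089×28.9 + 0.184×41.5) = 0.5533 kJ/s.
limpets: E/h = 7.36/16.8 = 0.4381 kJ/s.
Since 0.4381 < R, time spent handling limpets is better spent searching.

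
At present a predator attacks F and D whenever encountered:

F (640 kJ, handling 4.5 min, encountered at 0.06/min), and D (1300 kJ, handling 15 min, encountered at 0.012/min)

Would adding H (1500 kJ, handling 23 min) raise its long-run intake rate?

Yes

Current rate: (0.06×640 + 0.012×1300)/(1 + 0.06×4.5 + 0.012×15) = 37.24 kJ/min.
Profitability of H: 1500/23 = 65.22 kJ/min.
Since 65.22 > R, including H increases the long-run rate.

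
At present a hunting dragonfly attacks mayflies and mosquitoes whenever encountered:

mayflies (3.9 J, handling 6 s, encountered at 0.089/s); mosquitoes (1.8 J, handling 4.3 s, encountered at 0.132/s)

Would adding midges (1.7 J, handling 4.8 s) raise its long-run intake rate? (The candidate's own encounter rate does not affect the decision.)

Current rate: (0.089×3.9 + 0.132×1.8)/(1 + 0.089×6 + 0.132×4.3) = 0.2782 J/s.
Profitability of midges: 1.7/4.8 = 0.3542 J/s.
Since 0.3542 > R, including midges increases the long-run rate.

Yes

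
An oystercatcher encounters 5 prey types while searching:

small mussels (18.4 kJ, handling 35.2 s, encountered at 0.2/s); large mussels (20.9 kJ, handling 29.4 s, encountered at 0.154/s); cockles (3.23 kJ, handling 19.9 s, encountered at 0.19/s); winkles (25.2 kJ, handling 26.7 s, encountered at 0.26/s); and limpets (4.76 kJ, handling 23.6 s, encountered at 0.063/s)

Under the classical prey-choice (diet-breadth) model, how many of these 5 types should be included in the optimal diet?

E/h in descending order: winkles 0.944, large mussels 0.711, small mussels 0.523, limpets 0.202, cockles 0.162 kJ/s. The optimal diet is the largest prefix of this list for which every included type satisfies E_i/h_i > R on the types above it.
Rate on top 1: 0.825. large mussels: 0.711 < 0.825 → exclude; stop.
Optimal diet: winkles — 1 of 5 types.

1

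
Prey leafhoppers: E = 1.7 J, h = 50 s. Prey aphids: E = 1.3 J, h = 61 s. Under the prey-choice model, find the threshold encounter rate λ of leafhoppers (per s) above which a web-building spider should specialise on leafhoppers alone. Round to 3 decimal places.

At the threshold, the rate on leafhoppers alone equals the profitability of aphids: λ·1.7/(1 + λ·50) = 1.3/61 = 0.02131.
Rearranging, λ(1.7 − 0.02131×50) = 0.02131, so λ = 0.02131/0.6344 = 0.03359 per s.

0.034 per s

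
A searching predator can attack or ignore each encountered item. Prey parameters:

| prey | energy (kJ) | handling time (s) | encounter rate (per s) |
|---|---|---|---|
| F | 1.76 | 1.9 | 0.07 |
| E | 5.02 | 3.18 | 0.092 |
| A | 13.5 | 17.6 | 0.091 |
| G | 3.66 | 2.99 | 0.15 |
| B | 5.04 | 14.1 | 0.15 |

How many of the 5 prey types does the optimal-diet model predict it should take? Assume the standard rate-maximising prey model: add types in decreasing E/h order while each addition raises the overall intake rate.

4

Profitabilities (E/h, kJ/s): E 1.58, G 1.22, F 0.926, A 0.767, B 0.357. Add prey in this order while the next type's profitability exceeds the intake rate on those already taken.
Rate on top 1: 0.3573. G: 1.22 > 0.3573 → include.
Rate on top 2: 0.5806. F: 0.926 > 0.5806 → include.
Rate on top 3: 0.6051. A: 0.767 > 0.6051 → include.
Rate on top 4: 0.6797. B: 0.357 < 0.6797 → exclude; stop.
Optimal diet: E, G, F, A — 4 of 5 types.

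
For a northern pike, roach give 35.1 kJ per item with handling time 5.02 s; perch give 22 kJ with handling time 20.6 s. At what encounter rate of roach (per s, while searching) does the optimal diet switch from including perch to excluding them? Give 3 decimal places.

0.036 per s

At the threshold, the rate on roach alone equals the profitability of perch: λ·35.1/(1 + λ·5.02) = 22/20.6 = 1.068.
Rearranging, λ(35.1 − 1.068×5.02) = 1.068, so λ = 1.068/29.74 = 0.03591 per s.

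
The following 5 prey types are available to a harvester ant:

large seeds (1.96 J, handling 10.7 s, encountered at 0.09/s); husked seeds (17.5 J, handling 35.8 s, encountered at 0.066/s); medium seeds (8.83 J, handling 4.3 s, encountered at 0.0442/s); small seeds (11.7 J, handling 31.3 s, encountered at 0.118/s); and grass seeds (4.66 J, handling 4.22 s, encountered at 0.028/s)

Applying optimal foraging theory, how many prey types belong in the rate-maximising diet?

E/h in descending order: medium seeds 2.05, grass seeds 1.1, husked seeds 0.489, small seeds 0.374, large seeds 0.183 J/s. The optimal diet is the largest prefix of this list for which every included type satisfies E_i/h_i > R on the types above it.
Rate on top 1: 0.328. grass seeds: 1.1 > 0.328 → include.
Rate on top 2: 0.3981. husked seeds: 0.489 > 0.3981 → include.
Rate on top 3: 0.4565. small seeds: 0.374 < 0.4565 → exclude; stop.
Optimal diet: medium seeds, grass seeds, husked seeds — 3 of 5 types.

3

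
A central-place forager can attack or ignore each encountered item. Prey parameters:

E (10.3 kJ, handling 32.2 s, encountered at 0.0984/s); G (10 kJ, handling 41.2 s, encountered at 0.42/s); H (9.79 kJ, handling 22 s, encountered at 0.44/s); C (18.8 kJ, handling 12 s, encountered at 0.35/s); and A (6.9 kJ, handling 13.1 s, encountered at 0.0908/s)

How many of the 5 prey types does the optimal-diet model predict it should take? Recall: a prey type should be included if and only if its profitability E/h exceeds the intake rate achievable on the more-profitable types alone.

E/h in descending order: C 1.57, A 0.527, H 0.445, E 0.32, G 0.243 kJ/s. The optimal diet is the largest prefix of this list for which every included type satisfies E_i/h_i > R on the types above it.
Rate on top 1: 1.265. A: 0.527 < 1.265 → exclude; stop.
Optimal diet: C — 1 of 5 types.

1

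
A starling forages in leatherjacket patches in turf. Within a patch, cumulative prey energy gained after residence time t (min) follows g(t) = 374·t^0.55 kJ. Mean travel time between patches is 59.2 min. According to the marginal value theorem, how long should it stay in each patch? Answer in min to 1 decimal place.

Maximise g(t)/(T+t): set derivative to zero → g'(t)(T+t) = g(t).
g'(t) = 0.55·374·t^-0.45. Setting 0.55·374·t^-0.45 = 374·t^0.55/(59.2+t) gives 0.55(59.2+t) = t, so 0.45·t = 0.55×59.2.
t* = 0.55×59.2/0.45 = 72.36 min.

72.4 min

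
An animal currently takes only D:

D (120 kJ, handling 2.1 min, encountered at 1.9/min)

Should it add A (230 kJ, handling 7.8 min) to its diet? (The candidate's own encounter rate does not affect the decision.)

Current rate: (1.9×120)/(1 + 1.9×2.1) = 45.69 kJ/min.
Profitability of A: 230/7.8 = 29.49 kJ/min.
29.49 < 45.69, so adding A would lower the average — exclude it.

No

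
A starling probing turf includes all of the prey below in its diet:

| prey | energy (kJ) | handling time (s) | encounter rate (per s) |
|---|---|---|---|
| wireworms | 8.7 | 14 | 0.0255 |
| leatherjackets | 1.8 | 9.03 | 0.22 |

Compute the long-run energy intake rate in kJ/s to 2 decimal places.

0.18 kJ/s

R = Σλ_iE_i / (1 + Σλ_ih_i)
Numerator: 0.0255×8.7 + 0.22×1.8 = 0.6179
Denominator: 1 + 0.0255×14 + 0.22×9.03 = 3.344
R = 0.6179/3.344 = 0.1848 kJ/s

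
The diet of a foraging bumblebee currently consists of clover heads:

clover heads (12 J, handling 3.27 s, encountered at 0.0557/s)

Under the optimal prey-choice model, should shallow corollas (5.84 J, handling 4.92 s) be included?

Yes

On clover heads alone, R = ΣλE/(1+Σλh) = 0.6684/1.182 = 0.5654 J/s.
shallow corollas: E/h = 5.84/4.92 = 1.187 J/s.
1.187 > 0.5654, so adding shallow corollas raises the average — include it.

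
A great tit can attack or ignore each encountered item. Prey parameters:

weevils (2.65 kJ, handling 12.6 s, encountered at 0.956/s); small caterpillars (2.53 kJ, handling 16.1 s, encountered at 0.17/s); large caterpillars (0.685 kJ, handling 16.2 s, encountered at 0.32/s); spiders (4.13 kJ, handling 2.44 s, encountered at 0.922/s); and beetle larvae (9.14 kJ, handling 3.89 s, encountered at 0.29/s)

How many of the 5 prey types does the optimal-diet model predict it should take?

Profitabilities (E/h, kJ/s): beetle larvae 2.35, spiders 1.69, weevils 0.21, small caterpillars 0.157, large caterpillars 0.0423. Add prey in this order while the next type's profitability exceeds the intake rate on those already taken.
Rate on top 1: 1.246. spiders: 1.69 > 1.246 → include.
Rate on top 2: 1.475. weevils: 0.21 < 1.475 → exclude; stop.
Optimal diet: beetle larvae, spiders — 2 of 5 types.

2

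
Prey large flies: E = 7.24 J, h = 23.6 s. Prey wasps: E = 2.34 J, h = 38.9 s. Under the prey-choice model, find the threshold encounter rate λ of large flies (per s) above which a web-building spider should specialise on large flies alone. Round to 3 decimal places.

At the threshold, the rate on large flies alone equals the profitability of wasps: λ·7.24/(1 + λ·23.6) = 2.34/38.9 = 0.06015.
Rearranging, λ(7.24 − 0.06015×23.6) = 0.06015, so λ = 0.06015/5.82 = 0.01034 per s.

0.010 per s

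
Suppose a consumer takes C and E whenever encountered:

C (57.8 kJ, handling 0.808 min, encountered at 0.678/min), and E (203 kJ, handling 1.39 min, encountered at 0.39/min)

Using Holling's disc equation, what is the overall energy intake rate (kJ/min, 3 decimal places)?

56.633 kJ/min

Energy encountered per unit search time: 0.678×57.8 + 0.39×203 = 118.4 kJ/min.
Handling time per unit search time: 0.678×0.808 + 0.39×1.39 = 1.09.
Rate = 118.4/(1 + 1.09) = 56.63 kJ/min.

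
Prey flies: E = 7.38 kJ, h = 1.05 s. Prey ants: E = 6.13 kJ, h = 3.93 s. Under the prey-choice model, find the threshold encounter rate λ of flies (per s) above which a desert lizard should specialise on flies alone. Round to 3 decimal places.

0.272 per s

Drop ants once their profitability E₂/h₂ falls below the rate achievable on flies alone: E₂/h₂ = λE₁/(1 + λh₁).
Solve for λ: λE₁h₂ = E₂(1 + λh₁) → λ(E₁h₂ − E₂h₁) = E₂ → λ = E₂/(E₁h₂ − E₂h₁).
λ = 6.13/(7.38×3.93 − 6.13×1.05) = 6.13/22.57 = 0.2716 per s.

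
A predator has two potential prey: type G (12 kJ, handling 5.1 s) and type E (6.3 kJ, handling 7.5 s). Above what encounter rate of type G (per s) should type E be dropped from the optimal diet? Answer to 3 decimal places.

The zero-one rule: include type E iff E₂/h₂ > λE₁/(1+λh₁). Equality gives the switch point.
λE₁h₂ = E₂ + λE₂h₁ ⇒ λ = E₂/(E₁h₂ − E₂h₁) = 6.3/(90 − 32.13) = 0.1089 per s.

0.109 per s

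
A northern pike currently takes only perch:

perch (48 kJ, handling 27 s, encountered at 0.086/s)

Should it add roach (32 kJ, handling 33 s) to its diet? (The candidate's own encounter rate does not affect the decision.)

On perch alone, R = ΣλE/(1+Σλh) = 4.128/3.322 = 1.243 kJ/s.
roach: E/h = 32/33 = 0.9697 kJ/s.
0.9697 < 1.243, so adding roach would lower the average — exclude it.

No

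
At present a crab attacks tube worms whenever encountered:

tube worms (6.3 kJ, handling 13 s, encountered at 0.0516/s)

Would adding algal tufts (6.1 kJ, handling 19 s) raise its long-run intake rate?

Yes

On tube worms alone, R = ΣλE/(1+Σλh) = 0.3251/1.671 = 0.1946 kJ/s.
algal tufts: E/h = 6.1/19 = 0.3211 kJ/s.
0.3211 > 0.1946, so adding algal tufts raises the average — include it.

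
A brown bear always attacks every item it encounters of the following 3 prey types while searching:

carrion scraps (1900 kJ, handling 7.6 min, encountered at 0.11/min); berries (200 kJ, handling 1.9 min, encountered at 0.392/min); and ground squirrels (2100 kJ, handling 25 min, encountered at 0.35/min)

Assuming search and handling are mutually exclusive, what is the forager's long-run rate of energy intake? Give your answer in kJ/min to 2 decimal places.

Energy encountered per unit search time: 0.11×1900 + 0.392×200 + 0.35×2100 = 1022 kJ/min.
Handling time per unit search time: 0.11×7.6 + 0.392×1.9 + 0.35×25 = 10.33.
Rate = 1022/(1 + 10.33) = 90.23 kJ/min.

90.23 kJ/min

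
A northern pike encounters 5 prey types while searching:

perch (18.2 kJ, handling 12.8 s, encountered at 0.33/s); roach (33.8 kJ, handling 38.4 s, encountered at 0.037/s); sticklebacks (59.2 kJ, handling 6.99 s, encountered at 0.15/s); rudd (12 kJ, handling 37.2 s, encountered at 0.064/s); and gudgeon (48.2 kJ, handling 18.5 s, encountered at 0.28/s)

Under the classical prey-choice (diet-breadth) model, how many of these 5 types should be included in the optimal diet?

Profitabilities (E/h, kJ/s): sticklebacks 8.47, gudgeon 2.61, perch 1.42, roach 0.88, rudd 0.323. Add prey in this order while the next type's profitability exceeds the intake rate on those already taken.
Rate on top 1: 4.335. gudgeon: 2.61 < 4.335 → exclude; stop.
Optimal diet: sticklebacks — 1 of 5 types.

1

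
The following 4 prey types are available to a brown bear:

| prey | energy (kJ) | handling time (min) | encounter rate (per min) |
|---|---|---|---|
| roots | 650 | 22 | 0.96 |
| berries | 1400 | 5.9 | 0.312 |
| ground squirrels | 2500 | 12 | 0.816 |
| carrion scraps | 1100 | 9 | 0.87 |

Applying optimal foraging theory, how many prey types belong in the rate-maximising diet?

2

Rank by E/h (kJ/min): berries 237, ground squirrels 208, carrion scraps 122, roots 29.5. Include each in turn until the next type's E/h falls below the running intake rate.
Rate on top 1: 153.8. ground squirrels: 208 > 153.8 → include.
Rate on top 2: 196.1. carrion scraps: 122 < 196.1 → exclude; stop.
Optimal diet: berries, ground squirrels — 2 of 4 types.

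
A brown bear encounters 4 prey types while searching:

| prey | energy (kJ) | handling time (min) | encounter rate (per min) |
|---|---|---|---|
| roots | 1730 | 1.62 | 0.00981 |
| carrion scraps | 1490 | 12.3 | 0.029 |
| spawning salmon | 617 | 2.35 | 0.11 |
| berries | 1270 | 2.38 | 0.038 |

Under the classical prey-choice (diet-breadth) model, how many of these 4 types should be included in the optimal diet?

Rank by E/h (kJ/min): roots 1.07e+03, berries 534, spawning salmon 263, carrion scraps 121. Include each in turn until the next type's E/h falls below the running intake rate.
Rate on top 1: 16.71. berries: 534 > 16.71 → include.
Rate on top 2: 58.96. spawning salmon: 263 > 58.96 → include.
Rate on top 3: 97.52. carrion scraps: 121 > 97.52 → include.
Optimal diet: roots, berries, spawning salmon, carrion scraps — 4 of 4 types.

4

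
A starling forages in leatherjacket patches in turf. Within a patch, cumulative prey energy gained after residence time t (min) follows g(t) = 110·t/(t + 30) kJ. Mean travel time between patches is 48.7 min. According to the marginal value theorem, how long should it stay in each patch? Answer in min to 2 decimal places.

38.22 min

Optimal t* satisfies g'(t*) = g(t*)/(T + t*).
g'(t) = 110·30/(t + 30)². Setting 110·30/(t+30)² = 110t/[(t+30)(48.7+t)] gives 30(48.7+t) = t(t+30), so t² = 30×48.7 = 1461.
t* = √1461 = 38.22 min.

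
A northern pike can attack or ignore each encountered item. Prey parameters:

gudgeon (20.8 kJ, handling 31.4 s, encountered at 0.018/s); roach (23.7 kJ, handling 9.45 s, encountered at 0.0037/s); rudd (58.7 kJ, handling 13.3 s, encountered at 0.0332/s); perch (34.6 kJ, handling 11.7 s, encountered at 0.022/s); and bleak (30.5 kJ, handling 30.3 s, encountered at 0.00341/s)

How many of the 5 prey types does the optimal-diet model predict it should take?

3

E/h in descending order: rudd 4.41, perch 2.96, roach 2.51, bleak 1.01, gudgeon 0.662 kJ/s. The optimal diet is the largest prefix of this list for which every included type satisfies E_i/h_i > R on the types above it.
Rate on top 1: 1.352. perch: 2.96 > 1.352 → include.
Rate on top 2: 1.595. roach: 2.51 > 1.595 → include.
Rate on top 3: 1.614. bleak: 1.01 < 1.614 → exclude; stop.
Optimal diet: rudd, perch, roach — 3 of 5 types.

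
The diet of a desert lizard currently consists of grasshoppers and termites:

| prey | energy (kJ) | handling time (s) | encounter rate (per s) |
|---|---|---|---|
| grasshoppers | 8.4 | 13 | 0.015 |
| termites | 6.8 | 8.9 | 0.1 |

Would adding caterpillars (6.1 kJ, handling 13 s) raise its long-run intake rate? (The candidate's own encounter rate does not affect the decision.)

Current rate: (0.015×8.4 + 0.1×6.8)/(1 + 0.015×13 + 0.1×8.9) = 0.3866 kJ/s.
Profitability of caterpillars: 6.1/13 = 0.4692 kJ/s.
Since 0.4692 > R, including caterpillars increases the long-run rate.

Yes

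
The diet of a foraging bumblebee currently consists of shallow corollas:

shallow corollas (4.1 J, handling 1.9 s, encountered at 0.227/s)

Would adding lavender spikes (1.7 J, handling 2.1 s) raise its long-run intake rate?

Intake rate on the current diet: R = (0.227×4.1) / (1 + 0.227×1.9) = 0.9307/1.431 = 0.6502 J/s.
Profitability of lavender spikes: 1.7/2.1 = 0.8095 J/s.
0.8095 > 0.6502, so adding lavender spikes raises the average — include it.

Yes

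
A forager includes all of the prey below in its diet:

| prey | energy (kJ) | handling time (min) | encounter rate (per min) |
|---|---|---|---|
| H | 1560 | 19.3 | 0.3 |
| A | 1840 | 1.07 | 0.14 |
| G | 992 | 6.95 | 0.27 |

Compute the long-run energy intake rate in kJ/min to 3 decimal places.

R = (0.3×1560 + 0.14×1840 + 0.27×992) / (1 + 0.3×19.3 + 0.14×1.07 + 0.27×6.95) = 993.4/8.816 = 112.7 kJ/min.

112.682 kJ/min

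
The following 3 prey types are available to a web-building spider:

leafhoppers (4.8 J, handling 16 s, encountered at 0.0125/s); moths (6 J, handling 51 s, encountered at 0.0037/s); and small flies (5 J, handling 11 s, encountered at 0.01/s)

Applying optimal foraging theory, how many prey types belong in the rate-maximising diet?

3

Rank by E/h (J/s): small flies 0.455, leafhoppers 0.3, moths 0.118. Include each in turn until the next type's E/h falls below the running intake rate.
Rate on top 1: 0.04505. leafhoppers: 0.3 > 0.04505 → include.
Rate on top 2: 0.08397. moths: 0.118 > 0.08397 → include.
Optimal diet: small flies, leafhoppers, moths — 3 of 3 types.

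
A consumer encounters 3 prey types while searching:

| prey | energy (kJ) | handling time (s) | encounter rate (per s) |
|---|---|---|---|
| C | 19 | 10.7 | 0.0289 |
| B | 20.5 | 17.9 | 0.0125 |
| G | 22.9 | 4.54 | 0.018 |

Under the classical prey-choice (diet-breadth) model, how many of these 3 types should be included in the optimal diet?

3

E/h in descending order: G 5.04, C 1.78, B 1.15 kJ/s. The optimal diet is the largest prefix of this list for which every included type satisfies E_i/h_i > R on the types above it.
Rate on top 1: 0.3811. C: 1.78 > 0.3811 → include.
Rate on top 2: 0.6911. B: 1.15 > 0.6911 → include.
Optimal diet: G, C, B — 3 of 3 types.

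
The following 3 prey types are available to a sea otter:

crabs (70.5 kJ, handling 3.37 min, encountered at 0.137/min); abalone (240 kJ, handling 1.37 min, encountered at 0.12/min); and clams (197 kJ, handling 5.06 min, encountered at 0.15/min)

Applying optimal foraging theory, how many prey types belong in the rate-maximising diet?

2

E/h in descending order: abalone 175, clams 38.9, crabs 20.9 kJ/min. The optimal diet is the largest prefix of this list for which every included type satisfies E_i/h_i > R on the types above it.
Rate on top 1: 24.73. clams: 38.9 > 24.73 → include.
Rate on top 2: 30.34. crabs: 20.9 < 30.34 → exclude; stop.
Optimal diet: abalone, clams — 2 of 3 types.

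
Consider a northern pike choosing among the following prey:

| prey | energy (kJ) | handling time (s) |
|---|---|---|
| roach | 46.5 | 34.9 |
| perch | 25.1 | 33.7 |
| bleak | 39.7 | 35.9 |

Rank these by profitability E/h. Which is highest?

In descending order of E/h:
roach: 46.5/34.9 = 1.33 kJ/s
bleak: 39.7/35.9 = 1.11 kJ/s
perch: 25.1/33.7 = 0.745 kJ/s

roach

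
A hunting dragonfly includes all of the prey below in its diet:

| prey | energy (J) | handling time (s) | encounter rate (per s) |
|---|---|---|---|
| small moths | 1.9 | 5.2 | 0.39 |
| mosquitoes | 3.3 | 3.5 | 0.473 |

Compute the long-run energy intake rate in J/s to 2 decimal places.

0.49 J/s

R = (0.39×1.9 + 0.473×3.3) / (1 + 0.39×5.2 + 0.473×3.5) = 2.302/4.684 = 0.4915 J/s.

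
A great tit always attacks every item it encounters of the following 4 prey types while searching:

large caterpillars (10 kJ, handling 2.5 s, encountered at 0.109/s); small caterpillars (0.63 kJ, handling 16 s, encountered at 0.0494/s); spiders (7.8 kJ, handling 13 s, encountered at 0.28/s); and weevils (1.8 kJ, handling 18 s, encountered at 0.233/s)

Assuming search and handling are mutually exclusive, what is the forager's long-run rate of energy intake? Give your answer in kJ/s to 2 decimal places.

R = Σλ_iE_i / (1 + Σλ_ih_i)
Numerator: 0.109×10 + 0.0494×0.63 + 0.28×7.8 + 0.233×1.8 = 3.725
Denominator: 1 + 0.109×2.5 + 0.0494×16 + 0.28×13 + 0.233×18 = 9.897
R = 3.725/9.897 = 0.3763 kJ/s

0.38 kJ/s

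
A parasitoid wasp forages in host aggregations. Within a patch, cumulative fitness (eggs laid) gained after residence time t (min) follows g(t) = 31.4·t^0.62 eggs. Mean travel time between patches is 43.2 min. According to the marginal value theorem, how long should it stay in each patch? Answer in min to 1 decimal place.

Optimal t* satisfies g'(t*) = g(t*)/(T + t*).
g'(t) = 0.62·31.4·t^-0.38. Setting 0.62·31.4·t^-0.38 = 31.4·t^0.62/(43.2+t) gives 0.62(43.2+t) = t, so 0.38·t = 0.62×43.2.
t* = 0.62×43.2/0.38 = 70.48 min.

70.5 min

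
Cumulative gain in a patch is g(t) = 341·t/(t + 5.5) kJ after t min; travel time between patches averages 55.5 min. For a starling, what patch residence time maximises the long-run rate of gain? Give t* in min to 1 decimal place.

By the marginal value theorem, leave when the instantaneous gain rate g'(t) equals the habitat-wide average g(t)/(T + t).
g'(t) = 341·5.5/(t + 5.5)². Setting 341·5.5/(t+5.5)² = 341t/[(t+5.5)(55.5+t)] gives 5.5(55.5+t) = t(t+5.5), so t² = 5.5×55.5 = 305.2.
t* = √305.2 = 17.47 min.

17.5 min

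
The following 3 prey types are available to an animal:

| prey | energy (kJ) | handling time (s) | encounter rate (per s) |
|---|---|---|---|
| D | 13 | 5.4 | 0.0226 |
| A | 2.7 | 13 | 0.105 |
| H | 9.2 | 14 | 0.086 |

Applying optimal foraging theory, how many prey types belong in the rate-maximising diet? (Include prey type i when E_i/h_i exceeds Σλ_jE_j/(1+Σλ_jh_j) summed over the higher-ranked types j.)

2

Profitabilities (E/h, kJ/s): D 2.41, H 0.657, A 0.208. Add prey in this order while the next type's profitability exceeds the intake rate on those already taken.
Rate on top 1: 0.2618. H: 0.657 > 0.2618 → include.
Rate on top 2: 0.4665. A: 0.208 < 0.4665 → exclude; stop.
Optimal diet: D, H — 2 of 3 types.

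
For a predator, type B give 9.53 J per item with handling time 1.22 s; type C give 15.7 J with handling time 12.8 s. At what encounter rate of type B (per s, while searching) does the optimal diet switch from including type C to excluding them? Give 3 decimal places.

0.153 per s

Drop type C once their profitability E₂/h₂ falls below the rate achievable on type B alone: E₂/h₂ = λE₁/(1 + λh₁).
Solve for λ: λE₁h₂ = E₂(1 + λh₁) → λ(E₁h₂ − E₂h₁) = E₂ → λ = E₂/(E₁h₂ − E₂h₁).
λ = 15.7/(9.53×12.8 − 15.7×1.22) = 15.7/102.8 = 0.1527 per s.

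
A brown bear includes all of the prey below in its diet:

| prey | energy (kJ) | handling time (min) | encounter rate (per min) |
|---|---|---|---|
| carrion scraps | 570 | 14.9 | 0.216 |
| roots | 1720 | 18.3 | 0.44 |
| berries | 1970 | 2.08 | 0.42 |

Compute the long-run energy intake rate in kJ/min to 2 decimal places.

R = Σλ_iE_i / (1 + Σλ_ih_i)
Numerator: 0.216×570 + 0.44×1720 + 0.42×1970 = 1707
Denominator: 1 + 0.216×14.9 + 0.44×18.3 + 0.42×2.08 = 13.14
R = 1707/13.14 = 129.9 kJ/min

129.89 kJ/min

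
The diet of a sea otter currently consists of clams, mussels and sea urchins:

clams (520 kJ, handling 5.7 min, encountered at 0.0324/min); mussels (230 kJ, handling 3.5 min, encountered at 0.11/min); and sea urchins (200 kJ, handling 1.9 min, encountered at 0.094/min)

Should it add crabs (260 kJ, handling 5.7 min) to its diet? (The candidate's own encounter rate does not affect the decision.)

On clams, mussels and sea urchins alone, R = ΣλE/(1+Σλh) = 60.95/1.748 = 34.86 kJ/min.
Profitability of crabs: 260/5.7 = 45.61 kJ/min.
45.61 > 34.86, so adding crabs raises the average — include it.

Yes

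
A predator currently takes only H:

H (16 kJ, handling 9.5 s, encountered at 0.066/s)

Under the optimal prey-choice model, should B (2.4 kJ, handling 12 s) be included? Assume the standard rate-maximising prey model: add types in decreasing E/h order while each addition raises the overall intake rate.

Current rate: (0.066×16)/(1 + 0.066×9.5) = 0.649 kJ/s.
Profitability of B: 2.4/12 = 0.2 kJ/s.
Since 0.2 < R, time spent handling B is better spent searching.

No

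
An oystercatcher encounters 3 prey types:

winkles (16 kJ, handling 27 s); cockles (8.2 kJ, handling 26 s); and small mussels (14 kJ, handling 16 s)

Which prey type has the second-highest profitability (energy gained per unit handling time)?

Profitability E/h (kJ/s): winkles = 16/27 = 0.593, cockles = 8.2/26 = 0.315, small mussels = 14/16 = 0.875.
Ranked: small mussels > winkles > cockles.

winkles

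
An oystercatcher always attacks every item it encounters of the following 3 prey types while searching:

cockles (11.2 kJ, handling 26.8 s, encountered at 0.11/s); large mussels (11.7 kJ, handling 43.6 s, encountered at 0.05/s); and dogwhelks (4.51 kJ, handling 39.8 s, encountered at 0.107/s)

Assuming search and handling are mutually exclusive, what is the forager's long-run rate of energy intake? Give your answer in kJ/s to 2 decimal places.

Energy encountered per unit search time: 0.11×11.2 + 0.05×11.7 + 0.107×4.51 = 2.3 kJ/s.
Handling time per unit search time: 0.11×26.8 + 0.05×43.6 + 0.107×39.8 = 9.387.
Rate = 2.3/(1 + 9.387) = 0.2214 kJ/s.

0.22 kJ/s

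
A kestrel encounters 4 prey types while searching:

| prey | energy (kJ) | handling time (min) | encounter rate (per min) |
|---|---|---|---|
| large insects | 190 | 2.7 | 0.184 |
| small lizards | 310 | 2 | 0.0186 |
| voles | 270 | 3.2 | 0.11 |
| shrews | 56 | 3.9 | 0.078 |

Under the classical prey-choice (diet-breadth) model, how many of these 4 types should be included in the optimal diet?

3

Rank by E/h (kJ/min): small lizards 155, voles 84.4, large insects 70.4, shrews 14.4. Include each in turn until the next type's E/h falls below the running intake rate.
Rate on top 1: 5.559. voles: 84.4 > 5.559 → include.
Rate on top 2: 25.53. large insects: 70.4 > 25.53 → include.
Rate on top 3: 37.34. shrews: 14.4 < 37.34 → exclude; stop.
Optimal diet: small lizards, voles, large insects — 3 of 4 types.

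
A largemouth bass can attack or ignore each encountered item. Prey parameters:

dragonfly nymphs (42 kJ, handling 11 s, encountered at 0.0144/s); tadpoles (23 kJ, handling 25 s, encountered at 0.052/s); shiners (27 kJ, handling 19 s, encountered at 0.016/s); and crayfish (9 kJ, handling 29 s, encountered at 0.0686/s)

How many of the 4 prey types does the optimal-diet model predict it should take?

Rank by E/h (kJ/s): dragonfly nymphs 3.82, shiners 1.42, tadpoles 0.92, crayfish 0.31. Include each in turn until the next type's E/h falls below the running intake rate.
Rate on top 1: 0.5221. shiners: 1.42 > 0.5221 → include.
Rate on top 2: 0.709. tadpoles: 0.92 > 0.709 → include.
Rate on top 3: 0.8083. crayfish: 0.31 < 0.8083 → exclude; stop.
Optimal diet: dragonfly nymphs, shiners, tadpoles — 3 of 4 types.

3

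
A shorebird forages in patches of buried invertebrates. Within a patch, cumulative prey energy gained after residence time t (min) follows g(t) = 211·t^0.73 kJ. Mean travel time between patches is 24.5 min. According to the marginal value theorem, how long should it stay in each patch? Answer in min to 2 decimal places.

Maximise g(t)/(T+t): set derivative to zero → g'(t)(T+t) = g(t).
g'(t) = 0.73·211·t^-0.27. Setting 0.73·211·t^-0.27 = 211·t^0.73/(24.5+t) gives 0.73(24.5+t) = t, so 0.27·t = 0.73×24.5.
t* = 0.73×24.5/0.27 = 66.24 min.

66.24 min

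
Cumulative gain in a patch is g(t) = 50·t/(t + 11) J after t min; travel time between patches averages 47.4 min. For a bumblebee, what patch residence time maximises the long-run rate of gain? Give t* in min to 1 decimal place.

Maximise g(t)/(T+t): set derivative to zero → g'(t)(T+t) = g(t).
g'(t) = 50·11/(t + 11)². Setting 50·11/(t+11)² = 50t/[(t+11)(47.4+t)] gives 11(47.4+t) = t(t+11), so t² = 11×47.4 = 521.4.
t* = √521.4 = 22.83 min.

22.8 min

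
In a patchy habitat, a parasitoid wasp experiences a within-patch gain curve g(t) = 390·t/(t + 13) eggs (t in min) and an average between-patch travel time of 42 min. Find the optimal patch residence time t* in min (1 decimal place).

23.4 min

Optimal t* satisfies g'(t*) = g(t*)/(T + t*).
g'(t) = 390·13/(t + 13)². Setting 390·13/(t+13)² = 390t/[(t+13)(42+t)] gives 13(42+t) = t(t+13), so t² = 13×42 = 546.
t* = √546 = 23.37 min.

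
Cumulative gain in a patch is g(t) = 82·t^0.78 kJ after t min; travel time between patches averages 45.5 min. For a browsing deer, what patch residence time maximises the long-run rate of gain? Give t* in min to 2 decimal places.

By the marginal value theorem, leave when the instantaneous gain rate g'(t) equals the habitat-wide average g(t)/(T + t).
g'(t) = 0.78·82·t^-0.22. Setting 0.78·82·t^-0.22 = 82·t^0.78/(45.5+t) gives 0.78(45.5+t) = t, so 0.22·t = 0.78×45.5.
t* = 0.78×45.5/0.22 = 161.3 min.

161.32 min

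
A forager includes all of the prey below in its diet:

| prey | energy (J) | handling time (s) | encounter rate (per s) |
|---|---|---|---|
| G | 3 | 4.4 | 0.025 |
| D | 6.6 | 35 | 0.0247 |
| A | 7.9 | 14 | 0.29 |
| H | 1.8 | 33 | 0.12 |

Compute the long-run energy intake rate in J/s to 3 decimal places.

R = Σλ_iE_i / (1 + Σλ_ih_i)
Numerator: 0.025×3 + 0.0247×6.6 + 0.29×7.9 + 0.12×1.8 = 2.745
Denominator: 1 + 0.025×4.4 + 0.0247×35 + 0.29×14 + 0.12×33 = 9.995
R = 2.745/9.995 = 0.2747 J/s

0.275 J/s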